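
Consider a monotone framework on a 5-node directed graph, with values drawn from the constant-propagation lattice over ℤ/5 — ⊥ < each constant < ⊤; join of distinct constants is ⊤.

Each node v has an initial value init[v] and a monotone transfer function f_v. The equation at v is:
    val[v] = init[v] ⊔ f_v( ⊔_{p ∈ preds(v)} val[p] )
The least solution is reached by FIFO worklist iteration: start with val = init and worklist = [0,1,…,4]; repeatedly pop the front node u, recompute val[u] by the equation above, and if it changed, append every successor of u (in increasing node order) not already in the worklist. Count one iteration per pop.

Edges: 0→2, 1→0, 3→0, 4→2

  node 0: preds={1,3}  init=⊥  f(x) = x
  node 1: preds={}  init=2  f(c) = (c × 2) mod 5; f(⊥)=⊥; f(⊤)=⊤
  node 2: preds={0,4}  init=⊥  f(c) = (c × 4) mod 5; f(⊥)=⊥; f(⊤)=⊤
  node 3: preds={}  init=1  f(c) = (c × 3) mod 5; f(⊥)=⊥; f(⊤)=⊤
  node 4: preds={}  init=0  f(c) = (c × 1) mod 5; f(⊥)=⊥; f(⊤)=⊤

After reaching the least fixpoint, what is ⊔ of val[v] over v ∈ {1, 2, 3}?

⊤

Worklist (5 pops):
  #1 pop 0: in=⊤ → ⊤ (was ⊥); enqueue []
  #2 pop 1: in=⊥ → 2 (no change)
  #3 pop 2: in=⊤ → ⊤ (was ⊥); enqueue []
  #4 pop 3: in=⊥ → 1 (no change)
  #5 pop 4: in=⊥ → 0 (no change)

Fixpoint:
  val[0] = ⊤
  val[1] = 2
  val[2] = ⊤
  val[3] = 1
  val[4] = 0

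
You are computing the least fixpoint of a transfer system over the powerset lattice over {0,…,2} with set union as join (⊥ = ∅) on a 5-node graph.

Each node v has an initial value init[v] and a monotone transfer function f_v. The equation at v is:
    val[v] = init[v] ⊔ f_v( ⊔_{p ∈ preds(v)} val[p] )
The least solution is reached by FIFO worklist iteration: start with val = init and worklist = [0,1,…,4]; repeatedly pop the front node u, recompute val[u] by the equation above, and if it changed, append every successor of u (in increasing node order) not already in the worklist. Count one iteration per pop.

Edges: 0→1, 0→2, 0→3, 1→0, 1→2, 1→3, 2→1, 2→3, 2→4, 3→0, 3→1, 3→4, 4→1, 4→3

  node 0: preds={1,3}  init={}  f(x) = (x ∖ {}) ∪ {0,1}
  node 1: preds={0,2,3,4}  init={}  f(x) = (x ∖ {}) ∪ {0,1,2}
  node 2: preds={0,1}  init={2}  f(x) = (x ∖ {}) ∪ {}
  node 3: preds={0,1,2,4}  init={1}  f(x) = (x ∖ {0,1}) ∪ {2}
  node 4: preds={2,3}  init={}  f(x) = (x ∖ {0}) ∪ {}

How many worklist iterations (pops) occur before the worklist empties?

9

Trace (9 dequeues):
  [1] u=0 | in {1} | out {0,1} | prev {} | push {}
  [2] u=1 | in {0,1,2} | out {0,1,2} | prev {} | push {0}
  [3] u=2 | in {0,1,2} | out {0,1,2} | prev {2} | push {1}
  [4] u=3 | in {0,1,2} | out {1,2} | prev {1} | push {}
  [5] u=4 | in {0,1,2} | out {1,2} | prev {} | push {3}
  [6] u=0 | in {0,1,2} | out {0,1,2} | prev {0,1} | push {2}
  [7] u=1 | in {0,1,2} | out {0,1,2} | ==
  [8] u=3 | in {0,1,2} | out {1,2} | ==
  [9] u=2 | in {0,1,2} | out {0,1,2} | ==

Converged values:
  [0] {0,1,2}
  [1] {0,1,2}
  [2] {0,1,2}
  [3] {1,2}
  [4] {1,2}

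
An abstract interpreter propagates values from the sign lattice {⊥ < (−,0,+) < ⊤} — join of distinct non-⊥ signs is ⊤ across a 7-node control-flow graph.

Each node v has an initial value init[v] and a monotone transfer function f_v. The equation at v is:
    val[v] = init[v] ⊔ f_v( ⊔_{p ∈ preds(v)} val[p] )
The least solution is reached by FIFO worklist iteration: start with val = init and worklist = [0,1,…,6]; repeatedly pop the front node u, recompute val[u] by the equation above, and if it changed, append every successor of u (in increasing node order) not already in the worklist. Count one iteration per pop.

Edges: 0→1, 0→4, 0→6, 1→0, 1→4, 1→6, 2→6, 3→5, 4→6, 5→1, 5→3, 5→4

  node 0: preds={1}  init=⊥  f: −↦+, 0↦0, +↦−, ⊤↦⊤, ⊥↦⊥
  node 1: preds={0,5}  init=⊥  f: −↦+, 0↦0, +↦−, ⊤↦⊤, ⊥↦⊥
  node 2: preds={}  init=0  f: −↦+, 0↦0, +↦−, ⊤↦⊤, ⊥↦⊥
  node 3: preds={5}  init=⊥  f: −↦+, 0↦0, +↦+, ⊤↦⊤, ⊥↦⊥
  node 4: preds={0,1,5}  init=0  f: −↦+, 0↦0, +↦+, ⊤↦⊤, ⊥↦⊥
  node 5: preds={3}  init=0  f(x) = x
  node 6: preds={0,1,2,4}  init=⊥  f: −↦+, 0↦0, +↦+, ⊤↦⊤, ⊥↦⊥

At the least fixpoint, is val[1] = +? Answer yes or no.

no

Worklist (11 pops):
  #1 pop 0: in=⊥ → ⊥ (no change)
  #2 pop 1: in=0 → 0 (was ⊥); enqueue [0]
  #3 pop 2: in=⊥ → 0 (no change)
  #4 pop 3: in=0 → 0 (was ⊥); enqueue []
  #5 pop 4: in=0 → 0 (no change)
  #6 pop 5: in=0 → 0 (no change)
  #7 pop 6: in=0 → 0 (was ⊥); enqueue []
  #8 pop 0: in=0 → 0 (was ⊥); enqueue [1,4,6]
  #9 pop 1: in=0 → 0 (no change)
  #10 pop 4: in=0 → 0 (no change)
  #11 pop 6: in=0 → 0 (no change)

Fixpoint:
  val[0] = 0
  val[1] = 0
  val[2] = 0
  val[3] = 0
  val[4] = 0
  val[5] = 0
  val[6] = 0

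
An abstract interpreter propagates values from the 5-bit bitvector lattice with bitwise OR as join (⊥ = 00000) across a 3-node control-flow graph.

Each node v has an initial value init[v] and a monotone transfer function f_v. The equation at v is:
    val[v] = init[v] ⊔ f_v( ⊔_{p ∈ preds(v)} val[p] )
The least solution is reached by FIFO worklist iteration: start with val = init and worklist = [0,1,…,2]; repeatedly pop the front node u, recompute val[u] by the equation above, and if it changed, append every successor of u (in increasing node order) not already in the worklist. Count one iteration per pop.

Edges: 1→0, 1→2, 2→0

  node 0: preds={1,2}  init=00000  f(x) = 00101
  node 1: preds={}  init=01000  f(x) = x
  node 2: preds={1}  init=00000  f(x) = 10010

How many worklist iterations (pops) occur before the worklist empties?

Worklist (4 pops):
  #1 pop 0: in=01000 → 00101 (was 00000); enqueue []
  #2 pop 1: in=00000 → 01000 (no change)
  #3 pop 2: in=01000 → 10010 (was 00000); enqueue [0]
  #4 pop 0: in=11010 → 00101 (no change)

Fixpoint:
  val[0] = 00101
  val[1] = 01000
  val[2] = 10010

4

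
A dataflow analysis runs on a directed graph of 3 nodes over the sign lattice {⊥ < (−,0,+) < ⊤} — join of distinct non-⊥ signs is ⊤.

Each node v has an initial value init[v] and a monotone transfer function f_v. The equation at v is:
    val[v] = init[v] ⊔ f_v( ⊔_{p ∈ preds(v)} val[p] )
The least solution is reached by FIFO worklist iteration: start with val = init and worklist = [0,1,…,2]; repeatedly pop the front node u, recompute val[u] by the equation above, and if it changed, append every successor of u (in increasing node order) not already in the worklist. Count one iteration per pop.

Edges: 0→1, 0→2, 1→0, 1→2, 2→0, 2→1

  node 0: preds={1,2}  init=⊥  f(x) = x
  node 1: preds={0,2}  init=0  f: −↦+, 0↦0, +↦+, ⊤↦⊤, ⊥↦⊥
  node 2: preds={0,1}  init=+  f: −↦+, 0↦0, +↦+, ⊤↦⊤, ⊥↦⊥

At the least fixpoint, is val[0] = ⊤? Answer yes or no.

Worklist (5 pops):
  #1 pop 0: in=⊤ → ⊤ (was ⊥); enqueue []
  #2 pop 1: in=⊤ → ⊤ (was 0); enqueue [0]
  #3 pop 2: in=⊤ → ⊤ (was +); enqueue [1]
  #4 pop 0: in=⊤ → ⊤ (no change)
  #5 pop 1: in=⊤ → ⊤ (no change)

Fixpoint:
  val[0] = ⊤
  val[1] = ⊤
  val[2] = ⊤

yes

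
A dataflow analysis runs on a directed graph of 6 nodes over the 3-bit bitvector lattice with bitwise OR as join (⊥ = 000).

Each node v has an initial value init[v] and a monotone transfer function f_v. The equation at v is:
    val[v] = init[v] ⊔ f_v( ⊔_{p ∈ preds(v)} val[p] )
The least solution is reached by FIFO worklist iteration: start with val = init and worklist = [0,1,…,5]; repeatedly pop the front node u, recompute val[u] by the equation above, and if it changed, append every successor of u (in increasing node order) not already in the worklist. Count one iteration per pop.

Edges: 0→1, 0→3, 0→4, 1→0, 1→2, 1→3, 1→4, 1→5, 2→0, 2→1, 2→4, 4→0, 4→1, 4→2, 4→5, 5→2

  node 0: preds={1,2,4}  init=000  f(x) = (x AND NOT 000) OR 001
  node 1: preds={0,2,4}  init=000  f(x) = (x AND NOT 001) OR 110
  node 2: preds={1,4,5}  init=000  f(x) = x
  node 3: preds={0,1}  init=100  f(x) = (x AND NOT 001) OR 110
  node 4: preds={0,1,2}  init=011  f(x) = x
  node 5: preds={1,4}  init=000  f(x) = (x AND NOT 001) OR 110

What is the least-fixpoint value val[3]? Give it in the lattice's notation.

Worklist (11 pops):
  #1 pop 0: in=011 → 011 (was 000); enqueue []
  #2 pop 1: in=011 → 110 (was 000); enqueue [0]
  #3 pop 2: in=111 → 111 (was 000); enqueue [1]
  #4 pop 3: in=111 → 110 (was 100); enqueue []
  #5 pop 4: in=111 → 111 (was 011); enqueue [2]
  #6 pop 5: in=111 → 110 (was 000); enqueue []
  #7 pop 0: in=111 → 111 (was 011); enqueue [3,4]
  #8 pop 1: in=111 → 110 (no change)
  #9 pop 2: in=111 → 111 (no change)
  #10 pop 3: in=111 → 110 (no change)
  #11 pop 4: in=111 → 111 (no change)

Fixpoint:
  val[0] = 111
  val[1] = 110
  val[2] = 111
  val[3] = 110
  val[4] = 111
  val[5] = 110

110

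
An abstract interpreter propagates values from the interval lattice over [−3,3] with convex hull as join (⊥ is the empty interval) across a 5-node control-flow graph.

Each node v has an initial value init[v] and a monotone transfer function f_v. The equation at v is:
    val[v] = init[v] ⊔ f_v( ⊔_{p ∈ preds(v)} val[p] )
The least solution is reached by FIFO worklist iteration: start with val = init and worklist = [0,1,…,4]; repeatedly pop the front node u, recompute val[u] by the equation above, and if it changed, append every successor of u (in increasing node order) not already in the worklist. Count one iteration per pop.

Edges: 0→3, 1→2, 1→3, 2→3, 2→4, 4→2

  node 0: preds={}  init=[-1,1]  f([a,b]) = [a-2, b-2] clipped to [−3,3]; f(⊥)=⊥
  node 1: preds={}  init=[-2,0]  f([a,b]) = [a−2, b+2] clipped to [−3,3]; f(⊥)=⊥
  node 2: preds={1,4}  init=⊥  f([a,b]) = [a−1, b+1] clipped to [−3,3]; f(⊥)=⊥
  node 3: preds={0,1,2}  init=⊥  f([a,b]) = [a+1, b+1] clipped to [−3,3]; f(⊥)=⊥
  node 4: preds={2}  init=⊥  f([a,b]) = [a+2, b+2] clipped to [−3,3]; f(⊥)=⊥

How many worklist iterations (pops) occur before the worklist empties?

Trace (8 dequeues):
  [1] u=0 | in ⊥ | out [-1,1] | ==
  [2] u=1 | in ⊥ | out [-2,0] | ==
  [3] u=2 | in [-2,0] | out [-3,1] | prev ⊥ | push {}
  [4] u=3 | in [-3,1] | out [-2,2] | prev ⊥ | push {}
  [5] u=4 | in [-3,1] | out [-1,3] | prev ⊥ | push {2}
  [6] u=2 | in [-2,3] | out [-3,3] | prev [-3,1] | push {3,4}
  [7] u=3 | in [-3,3] | out [-2,3] | prev [-2,2] | push {}
  [8] u=4 | in [-3,3] | out [-1,3] | ==

Converged values:
  [0] [-1,1]
  [1] [-2,0]
  [2] [-3,3]
  [3] [-2,3]
  [4] [-1,3]

8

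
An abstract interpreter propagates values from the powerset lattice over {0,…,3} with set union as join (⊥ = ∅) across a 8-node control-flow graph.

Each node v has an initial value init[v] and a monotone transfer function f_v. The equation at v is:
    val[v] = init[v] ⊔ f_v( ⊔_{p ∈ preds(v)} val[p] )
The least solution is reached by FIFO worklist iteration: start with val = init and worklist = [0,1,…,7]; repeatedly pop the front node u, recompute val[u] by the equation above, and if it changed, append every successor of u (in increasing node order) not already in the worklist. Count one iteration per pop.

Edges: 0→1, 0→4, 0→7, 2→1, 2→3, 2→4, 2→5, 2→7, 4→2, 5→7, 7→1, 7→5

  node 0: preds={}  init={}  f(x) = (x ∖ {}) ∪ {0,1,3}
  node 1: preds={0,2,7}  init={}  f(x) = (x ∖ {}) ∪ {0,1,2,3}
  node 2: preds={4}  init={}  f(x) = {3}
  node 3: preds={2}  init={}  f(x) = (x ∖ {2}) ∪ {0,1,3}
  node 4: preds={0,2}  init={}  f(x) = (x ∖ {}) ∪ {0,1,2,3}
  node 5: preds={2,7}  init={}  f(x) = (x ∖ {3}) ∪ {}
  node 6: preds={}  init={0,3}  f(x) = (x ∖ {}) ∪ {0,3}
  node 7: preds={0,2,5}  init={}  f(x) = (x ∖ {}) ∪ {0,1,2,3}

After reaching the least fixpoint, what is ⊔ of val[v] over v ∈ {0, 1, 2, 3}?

{0,1,2,3}

Trace (12 dequeues):
  [1] u=0 | in {} | out {0,1,3} | prev {} | push {}
  [2] u=1 | in {0,1,3} | out {0,1,2,3} | prev {} | push {}
  [3] u=2 | in {} | out {3} | prev {} | push {1}
  [4] u=3 | in {3} | out {0,1,3} | prev {} | push {}
  [5] u=4 | in {0,1,3} | out {0,1,2,3} | prev {} | push {2}
  [6] u=5 | in {3} | out {} | ==
  [7] u=6 | in {} | out {0,3} | ==
  [8] u=7 | in {0,1,3} | out {0,1,2,3} | prev {} | push {5}
  [9] u=1 | in {0,1,2,3} | out {0,1,2,3} | ==
  [10] u=2 | in {0,1,2,3} | out {3} | ==
  [11] u=5 | in {0,1,2,3} | out {0,1,2} | prev {} | push {7}
  [12] u=7 | in {0,1,2,3} | out {0,1,2,3} | ==

Converged values:
  [0] {0,1,3}
  [1] {0,1,2,3}
  [2] {3}
  [3] {0,1,3}
  [4] {0,1,2,3}
  [5] {0,1,2}
  [6] {0,3}
  [7] {0,1,2,3}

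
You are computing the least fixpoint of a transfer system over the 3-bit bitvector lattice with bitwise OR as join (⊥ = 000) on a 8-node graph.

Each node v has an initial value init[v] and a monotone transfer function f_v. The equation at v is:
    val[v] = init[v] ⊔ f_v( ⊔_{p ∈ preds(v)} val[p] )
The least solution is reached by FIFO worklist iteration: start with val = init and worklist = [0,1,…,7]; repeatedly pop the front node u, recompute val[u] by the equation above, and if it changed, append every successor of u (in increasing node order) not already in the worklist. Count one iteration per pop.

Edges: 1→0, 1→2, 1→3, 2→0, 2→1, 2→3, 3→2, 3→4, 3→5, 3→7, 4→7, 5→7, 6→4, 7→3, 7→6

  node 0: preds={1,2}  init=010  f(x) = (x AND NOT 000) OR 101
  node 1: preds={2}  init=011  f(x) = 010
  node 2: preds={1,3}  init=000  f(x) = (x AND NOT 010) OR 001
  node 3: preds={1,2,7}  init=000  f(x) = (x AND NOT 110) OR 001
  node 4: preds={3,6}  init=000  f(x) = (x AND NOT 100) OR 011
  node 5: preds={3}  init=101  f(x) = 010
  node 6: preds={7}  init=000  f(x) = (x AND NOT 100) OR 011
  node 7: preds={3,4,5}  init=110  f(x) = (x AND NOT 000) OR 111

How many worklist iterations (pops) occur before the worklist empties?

Iteration log — 14 steps:
  step 1. node 0  ⊔preds=011  new=111  old=010  +wl: 
  step 2. node 1  ⊔preds=000  new=011  stable
  step 3. node 2  ⊔preds=011  new=001  old=000  +wl: 0,1
  step 4. node 3  ⊔preds=111  new=001  old=000  +wl: 2
  step 5. node 4  ⊔preds=001  new=011  old=000  +wl: 
  step 6. node 5  ⊔preds=001  new=111  old=101  +wl: 
  step 7. node 6  ⊔preds=110  new=011  old=000  +wl: 4
  step 8. node 7  ⊔preds=111  new=111  old=110  +wl: 3,6
  step 9. node 0  ⊔preds=011  new=111  stable
  step 10. node 1  ⊔preds=001  new=011  stable
  step 11. node 2  ⊔preds=011  new=001  stable
  step 12. node 4  ⊔preds=011  new=011  stable
  step 13. node 3  ⊔preds=111  new=001  stable
  step 14. node 6  ⊔preds=111  new=011  stable

Least fixpoint reached:
  node 0: 111
  node 1: 011
  node 2: 001
  node 3: 001
  node 4: 011
  node 5: 111
  node 6: 011
  node 7: 111

14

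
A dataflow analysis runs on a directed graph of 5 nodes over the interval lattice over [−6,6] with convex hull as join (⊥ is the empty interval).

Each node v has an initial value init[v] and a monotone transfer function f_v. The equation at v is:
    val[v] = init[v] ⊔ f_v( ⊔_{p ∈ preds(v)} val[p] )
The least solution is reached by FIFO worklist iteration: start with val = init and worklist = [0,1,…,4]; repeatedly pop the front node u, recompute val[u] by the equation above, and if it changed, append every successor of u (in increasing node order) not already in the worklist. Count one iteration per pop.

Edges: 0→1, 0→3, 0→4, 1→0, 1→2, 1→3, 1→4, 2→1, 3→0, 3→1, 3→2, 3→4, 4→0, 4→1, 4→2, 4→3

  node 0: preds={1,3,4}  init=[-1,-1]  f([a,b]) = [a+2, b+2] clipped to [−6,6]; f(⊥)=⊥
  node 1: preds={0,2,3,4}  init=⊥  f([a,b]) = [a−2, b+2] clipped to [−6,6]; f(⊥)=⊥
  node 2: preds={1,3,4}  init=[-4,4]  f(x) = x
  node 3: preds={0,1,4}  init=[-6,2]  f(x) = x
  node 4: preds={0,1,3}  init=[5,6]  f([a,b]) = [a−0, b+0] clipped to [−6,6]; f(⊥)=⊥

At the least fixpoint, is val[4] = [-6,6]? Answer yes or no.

yes

Worklist (9 pops):
  #1 pop 0: in=[-6,6] → [-4,6] (was [-1,-1]); enqueue []
  #2 pop 1: in=[-6,6] → [-6,6] (was ⊥); enqueue [0]
  #3 pop 2: in=[-6,6] → [-6,6] (was [-4,4]); enqueue [1]
  #4 pop 3: in=[-6,6] → [-6,6] (was [-6,2]); enqueue [2]
  #5 pop 4: in=[-6,6] → [-6,6] (was [5,6]); enqueue [3]
  #6 pop 0: in=[-6,6] → [-4,6] (no change)
  #7 pop 1: in=[-6,6] → [-6,6] (no change)
  #8 pop 2: in=[-6,6] → [-6,6] (no change)
  #9 pop 3: in=[-6,6] → [-6,6] (no change)

Fixpoint:
  val[0] = [-4,6]
  val[1] = [-6,6]
  val[2] = [-6,6]
  val[3] = [-6,6]
  val[4] = [-6,6]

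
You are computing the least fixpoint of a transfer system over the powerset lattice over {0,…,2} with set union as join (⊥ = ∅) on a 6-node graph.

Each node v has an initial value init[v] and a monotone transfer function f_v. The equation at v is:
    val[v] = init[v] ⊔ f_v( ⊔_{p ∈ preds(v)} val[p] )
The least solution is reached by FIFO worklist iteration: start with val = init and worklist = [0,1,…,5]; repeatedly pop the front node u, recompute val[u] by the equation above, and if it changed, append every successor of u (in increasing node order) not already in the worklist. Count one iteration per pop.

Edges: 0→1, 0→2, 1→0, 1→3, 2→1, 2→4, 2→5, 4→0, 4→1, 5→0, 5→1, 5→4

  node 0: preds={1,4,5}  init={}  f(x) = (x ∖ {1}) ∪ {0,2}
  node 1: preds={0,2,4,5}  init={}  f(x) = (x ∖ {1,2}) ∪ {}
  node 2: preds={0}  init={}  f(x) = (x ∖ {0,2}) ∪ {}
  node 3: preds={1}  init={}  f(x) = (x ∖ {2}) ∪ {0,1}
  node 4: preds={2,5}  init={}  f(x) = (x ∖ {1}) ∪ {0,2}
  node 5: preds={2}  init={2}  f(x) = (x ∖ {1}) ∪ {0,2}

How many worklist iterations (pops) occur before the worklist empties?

9

Trace (9 dequeues):
  [1] u=0 | in {2} | out {0,2} | prev {} | push {}
  [2] u=1 | in {0,2} | out {0} | prev {} | push {0}
  [3] u=2 | in {0,2} | out {} | ==
  [4] u=3 | in {0} | out {0,1} | prev {} | push {}
  [5] u=4 | in {2} | out {0,2} | prev {} | push {1}
  [6] u=5 | in {} | out {0,2} | prev {2} | push {4}
  [7] u=0 | in {0,2} | out {0,2} | ==
  [8] u=1 | in {0,2} | out {0} | ==
  [9] u=4 | in {0,2} | out {0,2} | ==

Converged values:
  [0] {0,2}
  [1] {0}
  [2] {}
  [3] {0,1}
  [4] {0,2}
  [5] {0,2}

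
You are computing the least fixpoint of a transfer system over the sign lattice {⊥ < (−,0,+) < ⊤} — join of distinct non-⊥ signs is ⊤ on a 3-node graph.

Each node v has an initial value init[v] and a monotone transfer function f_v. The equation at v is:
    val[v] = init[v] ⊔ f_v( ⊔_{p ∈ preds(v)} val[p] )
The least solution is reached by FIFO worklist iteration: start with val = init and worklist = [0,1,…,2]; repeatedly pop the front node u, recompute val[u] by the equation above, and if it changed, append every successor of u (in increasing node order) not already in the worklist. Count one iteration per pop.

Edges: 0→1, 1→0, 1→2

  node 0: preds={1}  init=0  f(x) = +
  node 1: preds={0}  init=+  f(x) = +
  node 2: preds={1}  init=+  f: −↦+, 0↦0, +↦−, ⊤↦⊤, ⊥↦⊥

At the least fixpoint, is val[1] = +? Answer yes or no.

Iteration log — 3 steps:
  step 1. node 0  ⊔preds=+  new=⊤  old=0  +wl: 
  step 2. node 1  ⊔preds=⊤  new=+  stable
  step 3. node 2  ⊔preds=+  new=⊤  old=+  +wl: 

Least fixpoint reached:
  node 0: ⊤
  node 1: +
  node 2: ⊤

yes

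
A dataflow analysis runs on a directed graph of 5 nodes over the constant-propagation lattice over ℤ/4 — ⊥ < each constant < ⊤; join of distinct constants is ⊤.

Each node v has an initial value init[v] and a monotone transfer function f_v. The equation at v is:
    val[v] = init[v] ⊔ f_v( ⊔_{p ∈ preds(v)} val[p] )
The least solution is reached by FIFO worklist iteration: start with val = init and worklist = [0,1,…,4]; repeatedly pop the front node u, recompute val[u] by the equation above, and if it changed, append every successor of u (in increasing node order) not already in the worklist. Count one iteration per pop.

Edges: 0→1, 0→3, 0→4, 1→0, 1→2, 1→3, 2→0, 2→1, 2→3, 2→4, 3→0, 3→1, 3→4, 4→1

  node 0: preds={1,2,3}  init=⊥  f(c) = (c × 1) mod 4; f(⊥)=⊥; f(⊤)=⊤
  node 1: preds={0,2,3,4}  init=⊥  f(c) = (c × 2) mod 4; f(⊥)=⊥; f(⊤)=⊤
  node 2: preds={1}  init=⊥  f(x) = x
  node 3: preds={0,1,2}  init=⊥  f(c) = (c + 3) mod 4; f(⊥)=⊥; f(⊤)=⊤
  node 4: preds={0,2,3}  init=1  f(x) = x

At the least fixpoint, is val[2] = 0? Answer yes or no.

Worklist (15 pops):
  #1 pop 0: in=⊥ → ⊥ (no change)
  #2 pop 1: in=1 → 2 (was ⊥); enqueue [0]
  #3 pop 2: in=2 → 2 (was ⊥); enqueue [1]
  #4 pop 3: in=2 → 1 (was ⊥); enqueue []
  #5 pop 4: in=⊤ → ⊤ (was 1); enqueue []
  #6 pop 0: in=⊤ → ⊤ (was ⊥); enqueue [3,4]
  #7 pop 1: in=⊤ → ⊤ (was 2); enqueue [0,2]
  #8 pop 3: in=⊤ → ⊤ (was 1); enqueue [1]
  #9 pop 4: in=⊤ → ⊤ (no change)
  #10 pop 0: in=⊤ → ⊤ (no change)
  #11 pop 2: in=⊤ → ⊤ (was 2); enqueue [0,3,4]
  #12 pop 1: in=⊤ → ⊤ (no change)
  #13 pop 0: in=⊤ → ⊤ (no change)
  #14 pop 3: in=⊤ → ⊤ (no change)
  #15 pop 4: in=⊤ → ⊤ (no change)

Fixpoint:
  val[0] = ⊤
  val[1] = ⊤
  val[2] = ⊤
  val[3] = ⊤
  val[4] = ⊤

no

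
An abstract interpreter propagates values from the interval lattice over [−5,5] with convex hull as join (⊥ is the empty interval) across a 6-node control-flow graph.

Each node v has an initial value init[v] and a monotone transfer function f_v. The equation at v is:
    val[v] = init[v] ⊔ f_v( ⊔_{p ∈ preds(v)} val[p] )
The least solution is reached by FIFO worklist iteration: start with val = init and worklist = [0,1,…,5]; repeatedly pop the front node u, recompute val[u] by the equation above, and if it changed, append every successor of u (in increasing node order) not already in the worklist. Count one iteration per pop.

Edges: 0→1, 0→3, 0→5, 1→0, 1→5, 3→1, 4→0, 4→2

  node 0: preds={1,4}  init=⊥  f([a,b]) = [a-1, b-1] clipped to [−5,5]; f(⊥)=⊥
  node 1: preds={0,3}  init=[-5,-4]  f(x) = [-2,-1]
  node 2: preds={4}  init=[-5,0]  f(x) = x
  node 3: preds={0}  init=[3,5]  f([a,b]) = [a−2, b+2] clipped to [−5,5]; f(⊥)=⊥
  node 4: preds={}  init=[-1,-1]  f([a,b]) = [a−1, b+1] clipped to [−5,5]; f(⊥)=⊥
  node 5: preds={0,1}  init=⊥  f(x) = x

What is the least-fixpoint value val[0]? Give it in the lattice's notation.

Worklist (8 pops):
  #1 pop 0: in=[-5,-1] → [-5,-2] (was ⊥); enqueue []
  #2 pop 1: in=[-5,5] → [-5,-1] (was [-5,-4]); enqueue [0]
  #3 pop 2: in=[-1,-1] → [-5,0] (no change)
  #4 pop 3: in=[-5,-2] → [-5,5] (was [3,5]); enqueue [1]
  #5 pop 4: in=⊥ → [-1,-1] (no change)
  #6 pop 5: in=[-5,-1] → [-5,-1] (was ⊥); enqueue []
  #7 pop 0: in=[-5,-1] → [-5,-2] (no change)
  #8 pop 1: in=[-5,5] → [-5,-1] (no change)

Fixpoint:
  val[0] = [-5,-2]
  val[1] = [-5,-1]
  val[2] = [-5,0]
  val[3] = [-5,5]
  val[4] = [-1,-1]
  val[5] = [-5,-1]

[-5,-2]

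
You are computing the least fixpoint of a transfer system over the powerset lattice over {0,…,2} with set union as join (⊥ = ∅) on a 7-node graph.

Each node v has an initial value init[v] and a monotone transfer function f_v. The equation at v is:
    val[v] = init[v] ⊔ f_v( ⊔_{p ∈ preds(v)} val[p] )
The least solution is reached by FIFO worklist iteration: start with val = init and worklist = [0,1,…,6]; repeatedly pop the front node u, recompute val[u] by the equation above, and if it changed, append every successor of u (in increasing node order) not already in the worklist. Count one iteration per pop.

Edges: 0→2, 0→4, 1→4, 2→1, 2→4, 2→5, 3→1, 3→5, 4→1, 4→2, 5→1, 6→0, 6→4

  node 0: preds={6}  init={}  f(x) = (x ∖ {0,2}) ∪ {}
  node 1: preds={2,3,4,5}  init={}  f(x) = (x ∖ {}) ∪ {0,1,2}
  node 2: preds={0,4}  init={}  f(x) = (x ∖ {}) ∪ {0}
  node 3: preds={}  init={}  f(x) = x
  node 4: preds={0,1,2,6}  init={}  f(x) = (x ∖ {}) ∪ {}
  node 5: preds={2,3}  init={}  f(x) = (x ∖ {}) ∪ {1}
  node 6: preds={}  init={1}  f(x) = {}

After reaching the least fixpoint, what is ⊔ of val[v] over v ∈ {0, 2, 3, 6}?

{0,1,2}

Worklist (13 pops):
  #1 pop 0: in={1} → {1} (was {}); enqueue []
  #2 pop 1: in={} → {0,1,2} (was {}); enqueue []
  #3 pop 2: in={1} → {0,1} (was {}); enqueue [1]
  #4 pop 3: in={} → {} (no change)
  #5 pop 4: in={0,1,2} → {0,1,2} (was {}); enqueue [2]
  #6 pop 5: in={0,1} → {0,1} (was {}); enqueue []
  #7 pop 6: in={} → {1} (no change)
  #8 pop 1: in={0,1,2} → {0,1,2} (no change)
  #9 pop 2: in={0,1,2} → {0,1,2} (was {0,1}); enqueue [1,4,5]
  #10 pop 1: in={0,1,2} → {0,1,2} (no change)
  #11 pop 4: in={0,1,2} → {0,1,2} (no change)
  #12 pop 5: in={0,1,2} → {0,1,2} (was {0,1}); enqueue [1]
  #13 pop 1: in={0,1,2} → {0,1,2} (no change)

Fixpoint:
  val[0] = {1}
  val[1] = {0,1,2}
  val[2] = {0,1,2}
  val[3] = {}
  val[4] = {0,1,2}
  val[5] = {0,1,2}
  val[6] = {1}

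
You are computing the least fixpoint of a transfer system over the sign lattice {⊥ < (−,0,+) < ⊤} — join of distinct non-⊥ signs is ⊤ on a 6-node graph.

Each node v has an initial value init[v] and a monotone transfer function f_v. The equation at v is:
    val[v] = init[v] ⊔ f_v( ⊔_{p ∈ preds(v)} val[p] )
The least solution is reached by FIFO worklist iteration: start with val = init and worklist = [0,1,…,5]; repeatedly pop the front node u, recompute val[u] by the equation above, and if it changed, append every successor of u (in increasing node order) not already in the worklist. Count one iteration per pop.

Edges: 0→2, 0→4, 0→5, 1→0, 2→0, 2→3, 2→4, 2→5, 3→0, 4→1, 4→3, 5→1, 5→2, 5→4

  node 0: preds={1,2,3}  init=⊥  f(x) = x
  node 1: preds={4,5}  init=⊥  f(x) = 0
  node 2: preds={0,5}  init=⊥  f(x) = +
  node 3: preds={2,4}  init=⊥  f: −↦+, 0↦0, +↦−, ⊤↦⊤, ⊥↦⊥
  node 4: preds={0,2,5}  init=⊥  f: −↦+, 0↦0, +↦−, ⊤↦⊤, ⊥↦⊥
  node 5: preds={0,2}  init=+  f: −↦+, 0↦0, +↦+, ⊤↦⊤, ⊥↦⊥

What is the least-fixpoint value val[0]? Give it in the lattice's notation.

⊤

Iteration log — 17 steps:
  step 1. node 0  ⊔preds=⊥  new=⊥  stable
  step 2. node 1  ⊔preds=+  new=0  old=⊥  +wl: 0
  step 3. node 2  ⊔preds=+  new=+  old=⊥  +wl: 
  step 4. node 3  ⊔preds=+  new=−  old=⊥  +wl: 
  step 5. node 4  ⊔preds=+  new=−  old=⊥  +wl: 1,3
  step 6. node 5  ⊔preds=+  new=+  stable
  step 7. node 0  ⊔preds=⊤  new=⊤  old=⊥  +wl: 2,4,5
  step 8. node 1  ⊔preds=⊤  new=0  stable
  step 9. node 3  ⊔preds=⊤  new=⊤  old=−  +wl: 0
  step 10. node 2  ⊔preds=⊤  new=+  stable
  step 11. node 4  ⊔preds=⊤  new=⊤  old=−  +wl: 1,3
  step 12. node 5  ⊔preds=⊤  new=⊤  old=+  +wl: 2,4
  step 13. node 0  ⊔preds=⊤  new=⊤  stable
  step 14. node 1  ⊔preds=⊤  new=0  stable
  step 15. node 3  ⊔preds=⊤  new=⊤  stable
  step 16. node 2  ⊔preds=⊤  new=+  stable
  step 17. node 4  ⊔preds=⊤  new=⊤  stable

Least fixpoint reached:
  node 0: ⊤
  node 1: 0
  node 2: +
  node 3: ⊤
  node 4: ⊤
  node 5: ⊤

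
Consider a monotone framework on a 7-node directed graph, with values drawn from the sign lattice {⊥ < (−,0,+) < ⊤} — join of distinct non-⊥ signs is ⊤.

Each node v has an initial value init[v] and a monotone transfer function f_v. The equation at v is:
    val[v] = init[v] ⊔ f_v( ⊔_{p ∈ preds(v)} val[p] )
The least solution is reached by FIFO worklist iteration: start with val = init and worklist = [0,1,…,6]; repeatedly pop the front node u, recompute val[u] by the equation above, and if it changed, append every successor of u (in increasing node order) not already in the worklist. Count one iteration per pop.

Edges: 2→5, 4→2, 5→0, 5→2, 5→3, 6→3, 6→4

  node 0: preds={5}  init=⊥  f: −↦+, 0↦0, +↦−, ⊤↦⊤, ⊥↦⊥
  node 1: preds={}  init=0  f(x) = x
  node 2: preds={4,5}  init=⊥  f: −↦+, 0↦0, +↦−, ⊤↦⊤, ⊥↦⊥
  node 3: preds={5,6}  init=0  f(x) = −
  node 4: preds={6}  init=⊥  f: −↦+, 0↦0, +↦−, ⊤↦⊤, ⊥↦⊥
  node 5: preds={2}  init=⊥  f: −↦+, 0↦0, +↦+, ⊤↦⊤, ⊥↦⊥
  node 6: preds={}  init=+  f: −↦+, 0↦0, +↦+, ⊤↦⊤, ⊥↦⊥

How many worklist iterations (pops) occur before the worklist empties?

16

Trace (16 dequeues):
  [1] u=0 | in ⊥ | out ⊥ | ==
  [2] u=1 | in ⊥ | out 0 | ==
  [3] u=2 | in ⊥ | out ⊥ | ==
  [4] u=3 | in + | out ⊤ | prev 0 | push {}
  [5] u=4 | in + | out − | prev ⊥ | push {2}
  [6] u=5 | in ⊥ | out ⊥ | ==
  [7] u=6 | in ⊥ | out + | ==
  [8] u=2 | in − | out + | prev ⊥ | push {5}
  [9] u=5 | in + | out + | prev ⊥ | push {0,2,3}
  [10] u=0 | in + | out − | prev ⊥ | push {}
  [11] u=2 | in ⊤ | out ⊤ | prev + | push {5}
  [12] u=3 | in + | out ⊤ | ==
  [13] u=5 | in ⊤ | out ⊤ | prev + | push {0,2,3}
  [14] u=0 | in ⊤ | out ⊤ | prev − | push {}
  [15] u=2 | in ⊤ | out ⊤ | ==
  [16] u=3 | in ⊤ | out ⊤ | ==

Converged values:
  [0] ⊤
  [1] 0
  [2] ⊤
  [3] ⊤
  [4] −
  [5] ⊤
  [6] +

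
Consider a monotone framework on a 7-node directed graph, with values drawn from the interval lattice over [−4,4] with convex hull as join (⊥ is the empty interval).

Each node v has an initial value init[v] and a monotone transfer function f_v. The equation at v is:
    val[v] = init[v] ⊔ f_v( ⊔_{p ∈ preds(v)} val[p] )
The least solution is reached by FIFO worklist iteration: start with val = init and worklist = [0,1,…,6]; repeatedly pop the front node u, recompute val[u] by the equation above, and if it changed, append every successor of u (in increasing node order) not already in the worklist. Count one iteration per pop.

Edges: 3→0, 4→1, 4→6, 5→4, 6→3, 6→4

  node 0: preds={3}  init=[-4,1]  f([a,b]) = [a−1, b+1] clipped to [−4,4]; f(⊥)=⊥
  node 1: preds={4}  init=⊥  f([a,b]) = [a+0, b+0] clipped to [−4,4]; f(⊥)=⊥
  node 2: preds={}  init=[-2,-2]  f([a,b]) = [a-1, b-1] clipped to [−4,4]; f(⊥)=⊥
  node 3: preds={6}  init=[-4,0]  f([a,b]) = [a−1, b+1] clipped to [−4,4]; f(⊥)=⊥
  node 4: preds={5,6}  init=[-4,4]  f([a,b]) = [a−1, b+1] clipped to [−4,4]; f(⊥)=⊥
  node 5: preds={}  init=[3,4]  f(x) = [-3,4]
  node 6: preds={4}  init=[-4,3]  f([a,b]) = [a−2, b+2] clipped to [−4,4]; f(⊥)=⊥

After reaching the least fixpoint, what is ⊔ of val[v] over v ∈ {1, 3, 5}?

Worklist (10 pops):
  #1 pop 0: in=[-4,0] → [-4,1] (no change)
  #2 pop 1: in=[-4,4] → [-4,4] (was ⊥); enqueue []
  #3 pop 2: in=⊥ → [-2,-2] (no change)
  #4 pop 3: in=[-4,3] → [-4,4] (was [-4,0]); enqueue [0]
  #5 pop 4: in=[-4,4] → [-4,4] (no change)
  #6 pop 5: in=⊥ → [-3,4] (was [3,4]); enqueue [4]
  #7 pop 6: in=[-4,4] → [-4,4] (was [-4,3]); enqueue [3]
  #8 pop 0: in=[-4,4] → [-4,4] (was [-4,1]); enqueue []
  #9 pop 4: in=[-4,4] → [-4,4] (no change)
  #10 pop 3: in=[-4,4] → [-4,4] (no change)

Fixpoint:
  val[0] = [-4,4]
  val[1] = [-4,4]
  val[2] = [-2,-2]
  val[3] = [-4,4]
  val[4] = [-4,4]
  val[5] = [-3,4]
  val[6] = [-4,4]

[-4,4]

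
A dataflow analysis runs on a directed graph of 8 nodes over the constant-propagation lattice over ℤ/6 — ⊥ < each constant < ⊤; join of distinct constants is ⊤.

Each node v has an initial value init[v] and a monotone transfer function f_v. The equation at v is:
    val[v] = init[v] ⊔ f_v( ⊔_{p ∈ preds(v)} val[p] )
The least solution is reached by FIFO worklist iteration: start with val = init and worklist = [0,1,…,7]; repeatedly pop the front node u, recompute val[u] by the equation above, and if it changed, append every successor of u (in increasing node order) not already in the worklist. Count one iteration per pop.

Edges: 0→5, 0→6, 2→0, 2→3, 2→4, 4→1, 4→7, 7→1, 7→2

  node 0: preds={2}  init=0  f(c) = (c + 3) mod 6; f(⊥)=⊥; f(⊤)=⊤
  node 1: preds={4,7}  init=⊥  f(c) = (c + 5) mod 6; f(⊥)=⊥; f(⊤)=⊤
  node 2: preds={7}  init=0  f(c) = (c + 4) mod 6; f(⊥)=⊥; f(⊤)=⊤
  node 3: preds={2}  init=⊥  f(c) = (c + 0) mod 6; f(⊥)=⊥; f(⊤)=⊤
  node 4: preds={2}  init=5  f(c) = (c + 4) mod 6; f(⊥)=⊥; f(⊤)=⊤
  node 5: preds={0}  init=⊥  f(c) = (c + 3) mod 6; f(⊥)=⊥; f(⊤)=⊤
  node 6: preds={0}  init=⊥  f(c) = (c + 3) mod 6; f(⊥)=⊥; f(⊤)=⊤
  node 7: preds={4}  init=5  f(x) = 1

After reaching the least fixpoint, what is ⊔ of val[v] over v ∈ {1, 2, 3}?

Iteration log — 11 steps:
  step 1. node 0  ⊔preds=0  new=⊤  old=0  +wl: 
  step 2. node 1  ⊔preds=5  new=4  old=⊥  +wl: 
  step 3. node 2  ⊔preds=5  new=⊤  old=0  +wl: 0
  step 4. node 3  ⊔preds=⊤  new=⊤  old=⊥  +wl: 
  step 5. node 4  ⊔preds=⊤  new=⊤  old=5  +wl: 1
  step 6. node 5  ⊔preds=⊤  new=⊤  old=⊥  +wl: 
  step 7. node 6  ⊔preds=⊤  new=⊤  old=⊥  +wl: 
  step 8. node 7  ⊔preds=⊤  new=⊤  old=5  +wl: 2
  step 9. node 0  ⊔preds=⊤  new=⊤  stable
  step 10. node 1  ⊔preds=⊤  new=⊤  old=4  +wl: 
  step 11. node 2  ⊔preds=⊤  new=⊤  stable

Least fixpoint reached:
  node 0: ⊤
  node 1: ⊤
  node 2: ⊤
  node 3: ⊤
  node 4: ⊤
  node 5: ⊤
  node 6: ⊤
  node 7: ⊤

⊤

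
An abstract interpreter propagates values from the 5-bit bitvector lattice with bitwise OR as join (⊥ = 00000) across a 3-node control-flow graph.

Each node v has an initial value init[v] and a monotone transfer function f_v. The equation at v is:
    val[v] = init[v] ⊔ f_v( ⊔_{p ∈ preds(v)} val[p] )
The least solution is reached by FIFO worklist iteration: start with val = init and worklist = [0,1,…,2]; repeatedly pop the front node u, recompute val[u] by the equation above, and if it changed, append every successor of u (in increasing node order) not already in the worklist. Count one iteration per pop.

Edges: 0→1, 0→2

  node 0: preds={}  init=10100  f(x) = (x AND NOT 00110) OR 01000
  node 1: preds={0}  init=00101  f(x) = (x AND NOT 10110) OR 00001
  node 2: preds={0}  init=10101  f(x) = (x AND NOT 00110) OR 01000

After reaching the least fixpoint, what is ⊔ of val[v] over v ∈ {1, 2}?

11101

Trace (3 dequeues):
  [1] u=0 | in 00000 | out 11100 | prev 10100 | push {}
  [2] u=1 | in 11100 | out 01101 | prev 00101 | push {}
  [3] u=2 | in 11100 | out 11101 | prev 10101 | push {}

Converged values:
  [0] 11100
  [1] 01101
  [2] 11101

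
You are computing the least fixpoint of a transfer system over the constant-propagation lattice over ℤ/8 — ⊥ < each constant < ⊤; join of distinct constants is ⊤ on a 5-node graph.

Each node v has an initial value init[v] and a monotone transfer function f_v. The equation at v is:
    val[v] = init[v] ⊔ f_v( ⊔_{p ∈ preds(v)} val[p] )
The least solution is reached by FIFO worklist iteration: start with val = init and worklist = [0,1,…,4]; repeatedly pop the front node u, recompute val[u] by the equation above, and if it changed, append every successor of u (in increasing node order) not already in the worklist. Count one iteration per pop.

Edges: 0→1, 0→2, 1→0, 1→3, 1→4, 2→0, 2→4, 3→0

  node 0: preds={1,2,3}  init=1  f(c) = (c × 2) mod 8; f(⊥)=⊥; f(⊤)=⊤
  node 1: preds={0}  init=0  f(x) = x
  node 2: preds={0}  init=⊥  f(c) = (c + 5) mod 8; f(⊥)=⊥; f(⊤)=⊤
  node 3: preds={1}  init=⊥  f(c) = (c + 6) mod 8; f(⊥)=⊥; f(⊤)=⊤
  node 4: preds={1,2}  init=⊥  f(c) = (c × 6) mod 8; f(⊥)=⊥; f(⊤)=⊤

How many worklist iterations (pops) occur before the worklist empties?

Iteration log — 6 steps:
  step 1. node 0  ⊔preds=0  new=⊤  old=1  +wl: 
  step 2. node 1  ⊔preds=⊤  new=⊤  old=0  +wl: 0
  step 3. node 2  ⊔preds=⊤  new=⊤  old=⊥  +wl: 
  step 4. node 3  ⊔preds=⊤  new=⊤  old=⊥  +wl: 
  step 5. node 4  ⊔preds=⊤  new=⊤  old=⊥  +wl: 
  step 6. node 0  ⊔preds=⊤  new=⊤  stable

Least fixpoint reached:
  node 0: ⊤
  node 1: ⊤
  node 2: ⊤
  node 3: ⊤
  node 4: ⊤

6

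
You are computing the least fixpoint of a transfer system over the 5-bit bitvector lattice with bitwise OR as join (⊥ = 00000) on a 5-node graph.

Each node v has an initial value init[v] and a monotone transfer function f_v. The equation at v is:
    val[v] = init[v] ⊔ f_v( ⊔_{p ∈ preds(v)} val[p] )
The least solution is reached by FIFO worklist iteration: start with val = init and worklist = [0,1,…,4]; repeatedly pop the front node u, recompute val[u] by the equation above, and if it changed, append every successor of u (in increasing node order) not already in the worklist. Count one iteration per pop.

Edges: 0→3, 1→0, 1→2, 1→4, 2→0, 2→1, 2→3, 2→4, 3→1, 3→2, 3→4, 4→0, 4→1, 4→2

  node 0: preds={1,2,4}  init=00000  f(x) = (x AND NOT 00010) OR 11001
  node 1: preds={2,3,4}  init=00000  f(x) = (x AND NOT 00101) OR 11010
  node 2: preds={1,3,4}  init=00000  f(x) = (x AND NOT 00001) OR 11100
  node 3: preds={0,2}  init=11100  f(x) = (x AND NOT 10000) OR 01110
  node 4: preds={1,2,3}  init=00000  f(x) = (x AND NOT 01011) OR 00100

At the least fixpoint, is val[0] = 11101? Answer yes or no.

Iteration log — 9 steps:
  step 1. node 0  ⊔preds=00000  new=11001  old=00000  +wl: 
  step 2. node 1  ⊔preds=11100  new=11010  old=00000  +wl: 0
  step 3. node 2  ⊔preds=11110  new=11110  old=00000  +wl: 1
  step 4. node 3  ⊔preds=11111  new=11111  old=11100  +wl: 2
  step 5. node 4  ⊔preds=11111  new=10100  old=00000  +wl: 
  step 6. node 0  ⊔preds=11110  new=11101  old=11001  +wl: 3
  step 7. node 1  ⊔preds=11111  new=11010  stable
  step 8. node 2  ⊔preds=11111  new=11110  stable
  step 9. node 3  ⊔preds=11111  new=11111  stable

Least fixpoint reached:
  node 0: 11101
  node 1: 11010
  node 2: 11110
  node 3: 11111
  node 4: 10100

yes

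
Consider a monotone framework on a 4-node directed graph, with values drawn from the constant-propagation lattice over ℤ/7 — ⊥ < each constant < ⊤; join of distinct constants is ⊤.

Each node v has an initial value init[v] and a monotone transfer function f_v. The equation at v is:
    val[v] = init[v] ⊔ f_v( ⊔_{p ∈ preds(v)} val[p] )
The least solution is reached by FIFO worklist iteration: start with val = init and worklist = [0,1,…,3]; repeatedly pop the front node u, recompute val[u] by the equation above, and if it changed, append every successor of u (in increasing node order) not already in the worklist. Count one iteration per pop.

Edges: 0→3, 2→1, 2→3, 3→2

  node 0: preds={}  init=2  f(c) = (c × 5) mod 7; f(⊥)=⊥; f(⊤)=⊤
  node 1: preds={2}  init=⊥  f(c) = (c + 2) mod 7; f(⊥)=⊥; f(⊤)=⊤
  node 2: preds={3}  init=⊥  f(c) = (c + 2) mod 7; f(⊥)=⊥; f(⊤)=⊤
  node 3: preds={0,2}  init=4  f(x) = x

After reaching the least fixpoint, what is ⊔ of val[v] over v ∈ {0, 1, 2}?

⊤

Worklist (8 pops):
  #1 pop 0: in=⊥ → 2 (no change)
  #2 pop 1: in=⊥ → ⊥ (no change)
  #3 pop 2: in=4 → 6 (was ⊥); enqueue [1]
  #4 pop 3: in=⊤ → ⊤ (was 4); enqueue [2]
  #5 pop 1: in=6 → 1 (was ⊥); enqueue []
  #6 pop 2: in=⊤ → ⊤ (was 6); enqueue [1,3]
  #7 pop 1: in=⊤ → ⊤ (was 1); enqueue []
  #8 pop 3: in=⊤ → ⊤ (no change)

Fixpoint:
  val[0] = 2
  val[1] = ⊤
  val[2] = ⊤
  val[3] = ⊤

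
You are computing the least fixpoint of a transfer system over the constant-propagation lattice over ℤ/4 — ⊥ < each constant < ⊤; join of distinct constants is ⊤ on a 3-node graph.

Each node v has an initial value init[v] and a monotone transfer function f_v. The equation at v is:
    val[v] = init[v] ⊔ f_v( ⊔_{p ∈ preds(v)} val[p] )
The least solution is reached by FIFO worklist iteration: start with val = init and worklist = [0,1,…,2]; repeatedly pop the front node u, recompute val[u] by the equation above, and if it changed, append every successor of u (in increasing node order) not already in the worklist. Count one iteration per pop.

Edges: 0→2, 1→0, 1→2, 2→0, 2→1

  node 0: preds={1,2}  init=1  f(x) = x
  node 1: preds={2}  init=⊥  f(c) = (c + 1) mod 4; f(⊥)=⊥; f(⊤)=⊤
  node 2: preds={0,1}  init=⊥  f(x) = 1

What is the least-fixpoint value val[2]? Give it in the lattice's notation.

1

Trace (7 dequeues):
  [1] u=0 | in ⊥ | out 1 | ==
  [2] u=1 | in ⊥ | out ⊥ | ==
  [3] u=2 | in 1 | out 1 | prev ⊥ | push {0,1}
  [4] u=0 | in 1 | out 1 | ==
  [5] u=1 | in 1 | out 2 | prev ⊥ | push {0,2}
  [6] u=0 | in ⊤ | out ⊤ | prev 1 | push {}
  [7] u=2 | in ⊤ | out 1 | ==

Converged values:
  [0] ⊤
  [1] 2
  [2] 1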